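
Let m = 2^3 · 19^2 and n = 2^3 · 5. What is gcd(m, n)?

min exponent per shared prime: 2^3 = 8

8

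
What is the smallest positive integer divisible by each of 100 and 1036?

100 = 2² · 5²; 1036 = 2² · 7 · 37
max exponents: 2² · 5² · 7 · 37 = 25900

25900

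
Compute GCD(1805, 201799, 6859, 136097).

1805 = 5 · 19²; 201799 = 13 · 19² · 43; 6859 = 19³; 136097 = 13 · 19² · 29
gcd takes min exponent of each prime: 19² = 361

361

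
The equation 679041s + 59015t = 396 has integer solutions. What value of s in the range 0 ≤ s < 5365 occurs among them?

Euclid: 679041 = 11·59015 + 29876; 59015 = 1·29876 + 29139; 29876 = 1·29139 + 737; 29139 = 39·737 + 396; 737 = 1·396 + 341; 396 = 1·341 + 55; 341 = 6·55 + 11; 55 = 5·11 + 0 → gcd = 11; 396 = 11·36.
Back-substitution yields 679041·(1041) + 59015·(-11978) = 11, so one solution is s = 1041·36 = 37476, t = -11978·36 = -431208.
Solutions in s differ by 59015/11 = 5365; the one in [0, 5365) is 37476 mod 5365 = 5286.

5286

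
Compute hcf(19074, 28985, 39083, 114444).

gcd(19074, 28985): 28985 = 1·19074 + 9911; 19074 = 1·9911 + 9163; 9911 = 1·9163 + 748; 9163 = 12·748 + 187; 748 = 4·187 + 0 → 187
gcd(187, 39083): 39083 = 209·187 + 0 → 187
gcd(187, 114444): 114444 = 612·187 + 0 → 187

187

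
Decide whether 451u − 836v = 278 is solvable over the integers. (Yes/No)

By Bézout, 451u − 836v = 278 has integer solutions iff gcd(451, 836) | 278.
Euclid: 836 = 1·451 + 385; 451 = 1·385 + 66; 385 = 5·66 + 55; 66 = 1·55 + 11; 55 = 5·11 + 0. gcd = 11; 278 mod 11 = 3. No.

No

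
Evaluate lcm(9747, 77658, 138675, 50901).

296465239350

9747 = 3³ · 19²; 77658 = 2 · 3 · 7 · 43²; 138675 = 3 · 5² · 43²; 50901 = 3 · 19² · 47
lcm takes max exponent of each prime: 2 · 3³ · 5² · 7 · 19² · 43² · 47 = 296465239350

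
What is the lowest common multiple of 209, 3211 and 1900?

3532100

lcm(209, 3211) = 209·3211/gcd = 671099/19 = 35321
lcm(35321, 1900) = 35321·1900/gcd = 67109900/19 = 3532100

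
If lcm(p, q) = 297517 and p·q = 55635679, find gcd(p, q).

From gcd × lcm = pq: gcd = 55635679 / 297517 = 187.

187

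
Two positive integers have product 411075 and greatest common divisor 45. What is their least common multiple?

9135

For any two positive integers, gcd × lcm equals their product. Hence lcm = 411075 / 45 = 9135.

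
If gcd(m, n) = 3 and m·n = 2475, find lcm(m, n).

gcd·lcm = product, so lcm = 2475/3 = 825.

825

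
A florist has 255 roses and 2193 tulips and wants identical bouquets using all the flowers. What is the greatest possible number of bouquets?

255 = 3 · 5 · 17
2193 = 3 · 17 · 43
Common: 3 · 17 = 51

51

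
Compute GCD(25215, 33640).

5

Euclid: 33640 = 1·25215 + 8425; 25215 = 2·8425 + 8365; 8425 = 1·8365 + 60; 8365 = 139·60 + 25; 60 = 2·25 + 10; 25 = 2·10 + 5; 10 = 2·5 + 0. Last nonzero remainder: 5.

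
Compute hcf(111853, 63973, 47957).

111853 = 7 · 19 · 29²; 63973 = 7 · 13 · 19 · 37; 47957 = 7 · 13 · 17 · 31
gcd takes min exponent of each prime: 7 = 7

7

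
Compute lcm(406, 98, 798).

lcm(406, 98) = 406·98/gcd = 39788/14 = 2842
lcm(2842, 798) = 2842·798/gcd = 2267916/14 = 161994

161994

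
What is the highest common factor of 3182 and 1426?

2

3182 = 2 · 37 · 43
1426 = 2 · 23 · 31
Common: 2 = 2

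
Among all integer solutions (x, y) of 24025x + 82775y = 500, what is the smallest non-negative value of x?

1578

Reduce mod 82775: 24025x ≡ 500 (mod 82775). With g = gcd(24025, 82775) = 25 dividing 500, divide through: 961x ≡ 20 (mod 3311).
Since gcd(961, 3311) = 1, x ≡ 20·(961)⁻¹ ≡ 1578 (mod 3311). Smallest non-negative: 1578.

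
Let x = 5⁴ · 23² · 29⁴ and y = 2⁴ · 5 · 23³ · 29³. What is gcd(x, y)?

min exponent per shared prime: 5 · 23² · 29³ = 64508905

64508905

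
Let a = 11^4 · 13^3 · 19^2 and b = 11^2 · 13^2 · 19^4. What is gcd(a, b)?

min exponent per shared prime: 11^2 · 13^2 · 19^2 = 7382089

7382089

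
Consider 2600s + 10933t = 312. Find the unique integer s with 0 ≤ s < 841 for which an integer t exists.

gcd(2600, 10933) = 13 (Euclid: 10933 = 4·2600 + 533; 2600 = 4·533 + 468; 533 = 1·468 + 65; 468 = 7·65 + 13; 65 = 5·13 + 0), and 13 | 312.
Extended Euclid: 2600·(164) + 10933·(-39) = 13. Scale by 24: s₀ = 3936.
General solution s = s₀ + 841k; reducing mod 841 gives s = 572 (and t = -136).

572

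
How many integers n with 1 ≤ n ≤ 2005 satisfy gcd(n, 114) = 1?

114 = 2·3·19. Inclusion–exclusion on these primes:
2005 − ⌊2005/2⌋ − ⌊2005/3⌋ − ⌊2005/19⌋ + ⌊2005/6⌋ + ⌊2005/38⌋ + ⌊2005/57⌋ − ⌊2005/114⌋ = 634

634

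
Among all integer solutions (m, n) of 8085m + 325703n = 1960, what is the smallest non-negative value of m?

gcd(8085, 325703) = 49 (Euclid: 325703 = 40·8085 + 2303; 8085 = 3·2303 + 1176; 2303 = 1·1176 + 1127; 1176 = 1·1127 + 49; 1127 = 23·49 + 0), and 49 | 1960.
Extended Euclid: 8085·(282) + 325703·(-7) = 49. Scale by 40: m₀ = 11280.
General solution m = m₀ + 6647t; reducing mod 6647 gives m = 4633 (and n = -115).

4633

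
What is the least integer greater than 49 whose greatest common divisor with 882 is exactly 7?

882 = 7·126. Any m with gcd(m, 882) = 7 is a multiple of 7, say 7s, with s coprime to 126.
Need s > 49/7, so s ≥ 8. First s ≥ 8 with gcd(s, 126) = 1 is s = 11. Thus m = 7·11 = 77.

77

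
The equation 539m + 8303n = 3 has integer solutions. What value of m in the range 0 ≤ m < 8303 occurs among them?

Reduce mod 8303: 539m ≡ 3 (mod 8303). With g = gcd(539, 8303) = 1 dividing 3, divide through: 539m ≡ 3 (mod 8303).
Since gcd(539, 8303) = 1, m ≡ 3·(539)⁻¹ ≡ 6208 (mod 8303). Smallest non-negative: 6208.

6208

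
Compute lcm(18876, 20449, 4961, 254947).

21198333156

18876 = 2² · 3 · 11² · 13; 20449 = 11² · 13²; 4961 = 11² · 41; 254947 = 7² · 11² · 43
lcm takes max exponent of each prime: 2² · 3 · 7² · 11² · 13² · 41 · 43 = 21198333156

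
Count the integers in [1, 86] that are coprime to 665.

55

665 = 5·7·19. Inclusion–exclusion on these primes:
86 − ⌊86/5⌋ − ⌊86/7⌋ − ⌊86/19⌋ + ⌊86/35⌋ + ⌊86/95⌋ + ⌊86/133⌋ − ⌊86/665⌋ = 55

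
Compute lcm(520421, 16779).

gcd first: 520421 = 31·16779 + 272; 16779 = 61·272 + 187; 272 = 1·187 + 85; 187 = 2·85 + 17; 85 = 5·17 + 0 → gcd = 17
lcm = 520421·16779/gcd = 8732143959/17 = 513655527

513655527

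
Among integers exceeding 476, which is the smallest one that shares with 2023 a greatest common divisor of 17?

Multiples of 17 above 476: 17·29, 17·30, … . Need the cofactor coprime to 2023/17 = 119.
Checking s = 29, 30, … the first with gcd(s, 119) = 1 is s = 29, giving 493.

493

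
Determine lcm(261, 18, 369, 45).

261 = 3² · 29; 18 = 2 · 3²; 369 = 3² · 41; 45 = 3² · 5
lcm takes max exponent of each prime: 2 · 3² · 5 · 29 · 41 = 107010

107010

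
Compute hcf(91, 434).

7

91 = 7 · 13
434 = 2 · 7 · 31
Common: 7 = 7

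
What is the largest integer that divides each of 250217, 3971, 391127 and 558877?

11

250217 = 11 · 23² · 43; 3971 = 11 · 19²; 391127 = 11 · 31² · 37; 558877 = 11 · 23 · 47²
gcd takes min exponent of each prime: 11 = 11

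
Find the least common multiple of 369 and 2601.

106641

gcd first: 2601 = 7·369 + 18; 369 = 20·18 + 9; 18 = 2·9 + 0 → gcd = 9
lcm = 369·2601/gcd = 959769/9 = 106641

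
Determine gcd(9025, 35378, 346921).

gcd(9025, 35378): 35378 = 3·9025 + 8303; 9025 = 1·8303 + 722; 8303 = 11·722 + 361; 722 = 2·361 + 0 → 361
gcd(361, 346921): 346921 = 961·361 + 0 → 361

361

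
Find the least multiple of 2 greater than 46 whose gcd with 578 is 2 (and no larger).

48

578 = 2·289. Any m with gcd(m, 578) = 2 is a multiple of 2, say 2s, with s coprime to 289.
Need s > 46/2, so s ≥ 24. First s ≥ 24 with gcd(s, 289) = 1 is s = 24. Thus m = 2·24 = 48.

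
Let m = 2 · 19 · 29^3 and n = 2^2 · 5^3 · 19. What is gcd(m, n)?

min exponent per shared prime: 2 · 19 = 38

38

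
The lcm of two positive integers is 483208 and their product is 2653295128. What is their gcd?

5491

From gcd × lcm = pq: gcd = 2653295128 / 483208 = 5491.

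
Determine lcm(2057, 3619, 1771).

2057 = 11² · 17; 3619 = 7 · 11 · 47; 1771 = 7 · 11 · 23
lcm takes max exponent of each prime: 7 · 11² · 17 · 23 · 47 = 15565319

15565319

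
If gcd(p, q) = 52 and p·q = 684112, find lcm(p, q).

For any two positive integers, gcd × lcm equals their product. Hence lcm = 684112 / 52 = 13156.

13156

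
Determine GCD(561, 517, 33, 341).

561 = 3 · 11 · 17; 517 = 11 · 47; 33 = 3 · 11; 341 = 11 · 31
gcd takes min exponent of each prime: 11 = 11

11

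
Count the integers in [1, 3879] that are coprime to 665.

665 = 5·7·19. Inclusion–exclusion on these primes:
3879 − ⌊3879/5⌋ − ⌊3879/7⌋ − ⌊3879/19⌋ + ⌊3879/35⌋ + ⌊3879/95⌋ + ⌊3879/133⌋ − ⌊3879/665⌋ = 2520

2520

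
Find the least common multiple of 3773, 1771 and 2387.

2690149

lcm(3773, 1771) = 3773·1771/gcd = 6681983/77 = 86779
lcm(86779, 2387) = 86779·2387/gcd = 207141473/77 = 2690149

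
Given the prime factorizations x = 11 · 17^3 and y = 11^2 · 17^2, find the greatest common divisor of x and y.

min exponent per shared prime: 11 · 17^2 = 3179

3179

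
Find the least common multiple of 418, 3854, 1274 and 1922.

418 = 2 · 11 · 19; 3854 = 2 · 41 · 47; 1274 = 2 · 7² · 13; 1922 = 2 · 31²
lcm takes max exponent of each prime: 2 · 7² · 11 · 13 · 19 · 31² · 41 · 47 = 493083893302

493083893302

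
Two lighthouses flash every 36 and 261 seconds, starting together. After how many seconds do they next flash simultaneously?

1044

36 = 2² · 3²; 261 = 3² · 29
max exponents: 2² · 3² · 29 = 1044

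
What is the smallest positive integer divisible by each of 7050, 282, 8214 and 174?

279892050

7050 = 2 · 3 · 5² · 47; 282 = 2 · 3 · 47; 8214 = 2 · 3 · 37²; 174 = 2 · 3 · 29
lcm takes max exponent of each prime: 2 · 3 · 5² · 29 · 37² · 47 = 279892050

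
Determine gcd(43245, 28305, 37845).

gcd(43245, 28305): 43245 = 1·28305 + 14940; 28305 = 1·14940 + 13365; 14940 = 1·13365 + 1575; 13365 = 8·1575 + 765; 1575 = 2·765 + 45; 765 = 17·45 + 0 → 45
gcd(45, 37845): 37845 = 841·45 + 0 → 45

45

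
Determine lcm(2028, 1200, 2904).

2028 = 2² · 3 · 13²; 1200 = 2⁴ · 3 · 5²; 2904 = 2³ · 3 · 11²
lcm takes max exponent of each prime: 2⁴ · 3 · 5² · 11² · 13² = 24538800

24538800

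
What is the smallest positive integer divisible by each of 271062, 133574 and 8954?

lcm(271062, 133574) = 271062·133574/gcd = 36206835588/2 = 18103417794
lcm(18103417794, 8954) = 18103417794·8954/gcd = 162098002927476/814 = 199137595734

199137595734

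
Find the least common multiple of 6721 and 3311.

2023021

6721 = 11 · 13 · 47; 3311 = 7 · 11 · 43
max exponents: 7 · 11 · 13 · 43 · 47 = 2023021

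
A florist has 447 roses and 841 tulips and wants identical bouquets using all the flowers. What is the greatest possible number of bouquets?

1

447 = 3 · 149
841 = 29²
Common: 1 = 1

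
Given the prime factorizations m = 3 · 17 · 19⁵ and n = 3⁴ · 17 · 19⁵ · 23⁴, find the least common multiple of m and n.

max exponent per prime: 3⁴ · 17 · 19⁵ · 23⁴ = 954142605896643

954142605896643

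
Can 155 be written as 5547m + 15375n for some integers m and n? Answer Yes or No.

By Bézout, 5547m + 15375n = 155 has integer solutions iff gcd(5547, 15375) | 155.
Euclid: 15375 = 2·5547 + 4281; 5547 = 1·4281 + 1266; 4281 = 3·1266 + 483; 1266 = 2·483 + 300; 483 = 1·300 + 183; 300 = 1·183 + 117; 183 = 1·117 + 66; 117 = 1·66 + 51; 66 = 1·51 + 15; 51 = 3·15 + 6; 15 = 2·6 + 3; 6 = 2·3 + 0. gcd = 3; 155 mod 3 = 2. No.

No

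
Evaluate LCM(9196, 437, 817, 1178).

281940164

9196 = 2² · 11² · 19; 437 = 19 · 23; 817 = 19 · 43; 1178 = 2 · 19 · 31
lcm takes max exponent of each prime: 2² · 11² · 19 · 23 · 31 · 43 = 281940164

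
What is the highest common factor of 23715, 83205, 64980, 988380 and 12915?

23715 = 3² · 5 · 17 · 31; 83205 = 3² · 5 · 43²; 64980 = 2² · 3² · 5 · 19²; 988380 = 2² · 3² · 5 · 17² · 19; 12915 = 3² · 5 · 7 · 41
gcd takes min exponent of each prime: 3² · 5 = 45

45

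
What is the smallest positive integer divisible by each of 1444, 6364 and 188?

107977988

1444 = 2² · 19²; 6364 = 2² · 37 · 43; 188 = 2² · 47
lcm takes max exponent of each prime: 2² · 19² · 37 · 43 · 47 = 107977988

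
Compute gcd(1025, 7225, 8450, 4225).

1025 = 5² · 41; 7225 = 5² · 17²; 8450 = 2 · 5² · 13²; 4225 = 5² · 13²
gcd takes min exponent of each prime: 5² = 25

25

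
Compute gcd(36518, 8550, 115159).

19

gcd(36518, 8550): 36518 = 4·8550 + 2318; 8550 = 3·2318 + 1596; 2318 = 1·1596 + 722; 1596 = 2·722 + 152; 722 = 4·152 + 114; 152 = 1·114 + 38; 114 = 3·38 + 0 → 38
gcd(38, 115159): 115159 = 3030·38 + 19; 38 = 2·19 + 0 → 19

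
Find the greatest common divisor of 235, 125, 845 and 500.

5

gcd(235, 125): 235 = 1·125 + 110; 125 = 1·110 + 15; 110 = 7·15 + 5; 15 = 3·5 + 0 → 5
gcd(5, 845): 845 = 169·5 + 0 → 5
gcd(5, 500): 500 = 100·5 + 0 → 5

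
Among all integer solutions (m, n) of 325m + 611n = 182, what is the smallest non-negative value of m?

25

gcd(325, 611) = 13 (Euclid: 611 = 1·325 + 286; 325 = 1·286 + 39; 286 = 7·39 + 13; 39 = 3·13 + 0), and 13 | 182.
Extended Euclid: 325·(-15) + 611·(8) = 13. Scale by 14: m₀ = -210.
General solution m = m₀ + 47t; reducing mod 47 gives m = 25 (and n = -13).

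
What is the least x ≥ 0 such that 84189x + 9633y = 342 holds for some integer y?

69

Euclid: 84189 = 8·9633 + 7125; 9633 = 1·7125 + 2508; 7125 = 2·2508 + 2109; 2508 = 1·2109 + 399; 2109 = 5·399 + 114; 399 = 3·114 + 57; 114 = 2·57 + 0 → gcd = 57; 342 = 57·6.
Back-substitution yields 84189·(-73) + 9633·(638) = 57, so one solution is x = -73·6 = -438, y = 638·6 = 3828.
Solutions in x differ by 9633/57 = 169; the one in [0, 169) is -438 mod 169 = 69.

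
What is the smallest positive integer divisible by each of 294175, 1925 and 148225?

294175 = 5² · 7 · 41²; 1925 = 5² · 7 · 11; 148225 = 5² · 7² · 11²
lcm takes max exponent of each prime: 5² · 7² · 11² · 41² = 249166225

249166225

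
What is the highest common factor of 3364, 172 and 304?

gcd(3364, 172): 3364 = 19·172 + 96; 172 = 1·96 + 76; 96 = 1·76 + 20; 76 = 3·20 + 16; 20 = 1·16 + 4; 16 = 4·4 + 0 → 4
gcd(4, 304): 304 = 76·4 + 0 → 4

4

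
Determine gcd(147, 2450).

49

Euclid: 2450 = 16·147 + 98; 147 = 1·98 + 49; 98 = 2·49 + 0. Last nonzero remainder: 49.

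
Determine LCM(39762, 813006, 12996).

27588545604

lcm(39762, 813006) = 39762·813006/gcd = 32326744572/846 = 38211282
lcm(38211282, 12996) = 38211282·12996/gcd = 496593820872/18 = 27588545604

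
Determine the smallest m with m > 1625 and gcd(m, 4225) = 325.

1950

4225 = 325·13. Any m with gcd(m, 4225) = 325 is a multiple of 325, say 325s, with s coprime to 13.
Need s > 1625/325, so s ≥ 6. First s ≥ 6 with gcd(s, 13) = 1 is s = 6. Thus m = 325·6 = 1950.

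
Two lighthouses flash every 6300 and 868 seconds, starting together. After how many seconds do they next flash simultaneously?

6300 = 2² · 3² · 5² · 7; 868 = 2² · 7 · 31
max exponents: 2² · 3² · 5² · 7 · 31 = 195300

195300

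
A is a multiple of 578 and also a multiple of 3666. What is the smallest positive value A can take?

578 = 2 · 17²; 3666 = 2 · 3 · 13 · 47
max exponents: 2 · 3 · 13 · 17² · 47 = 1059474

1059474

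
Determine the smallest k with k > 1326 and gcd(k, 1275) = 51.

1275 = 51·25. Any k with gcd(k, 1275) = 51 is a multiple of 51, say 51s, with s coprime to 25.
Need s > 1326/51, so s ≥ 27. First s ≥ 27 with gcd(s, 25) = 1 is s = 27. Thus k = 51·27 = 1377.

1377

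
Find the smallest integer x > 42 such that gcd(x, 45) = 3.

48

gcd(x, 45) = 3 forces 3 | x; write x = 3s. Then gcd(3s, 3·15) = 3·gcd(s, 15), so need gcd(s, 15) = 1.
3s > 42 gives s ≥ 15. The least s ≥ 15 coprime to 15 is 16, so x = 3·16 = 48.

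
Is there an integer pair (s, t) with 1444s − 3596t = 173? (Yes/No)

No

gcd(1444, 3596): 3596 = 2·1444 + 708; 1444 = 2·708 + 28; 708 = 25·28 + 8; 28 = 3·8 + 4; 8 = 2·4 + 0 → 4
4 does not divide 173, so a solution does not exist.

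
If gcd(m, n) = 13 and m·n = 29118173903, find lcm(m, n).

Since gcd(m,n)·lcm(m,n) = mn, lcm = 29118173903/13 = 2239859531.

2239859531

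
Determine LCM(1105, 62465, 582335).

1105 = 5 · 13 · 17; 62465 = 5 · 13 · 31²; 582335 = 5 · 13 · 17² · 31
lcm takes max exponent of each prime: 5 · 13 · 17² · 31² = 18052385

18052385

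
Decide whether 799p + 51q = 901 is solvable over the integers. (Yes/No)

By Bézout, 799p + 51q = 901 has integer solutions iff gcd(799, 51) | 901.
Euclid: 799 = 15·51 + 34; 51 = 1·34 + 17; 34 = 2·17 + 0. gcd = 17; 901 mod 17 = 0. Yes.

Yes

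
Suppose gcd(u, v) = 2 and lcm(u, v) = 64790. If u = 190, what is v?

Using uv = gcd(u,v)·lcm(u,v) = 2·64790 = 129580, we get v = 129580/190 = 682.

682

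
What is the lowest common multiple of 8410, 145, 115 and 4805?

8410 = 2 · 5 · 29²; 145 = 5 · 29; 115 = 5 · 23; 4805 = 5 · 31²
lcm takes max exponent of each prime: 2 · 5 · 23 · 29² · 31² = 185886230

185886230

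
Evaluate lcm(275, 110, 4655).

512050

275 = 5² · 11; 110 = 2 · 5 · 11; 4655 = 5 · 7² · 19
lcm takes max exponent of each prime: 2 · 5² · 7² · 11 · 19 = 512050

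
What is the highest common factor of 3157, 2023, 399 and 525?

3157 = 7 · 11 · 41; 2023 = 7 · 17²; 399 = 3 · 7 · 19; 525 = 3 · 5² · 7
gcd takes min exponent of each prime: 7 = 7

7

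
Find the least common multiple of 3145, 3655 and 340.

540940

lcm(3145, 3655) = 3145·3655/gcd = 11494975/85 = 135235
lcm(135235, 340) = 135235·340/gcd = 45979900/85 = 540940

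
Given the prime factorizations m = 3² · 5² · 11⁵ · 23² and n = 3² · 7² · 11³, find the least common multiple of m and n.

939285668475

max exponent per prime: 3² · 5² · 7² · 11⁵ · 23² = 939285668475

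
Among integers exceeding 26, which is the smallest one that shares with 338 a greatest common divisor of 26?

gcd(a, 338) = 26 forces 26 | a; write a = 26s. Then gcd(26s, 26·13) = 26·gcd(s, 13), so need gcd(s, 13) = 1.
26s > 26 gives s ≥ 2. The least s ≥ 2 coprime to 13 is 2, so a = 26·2 = 52.

52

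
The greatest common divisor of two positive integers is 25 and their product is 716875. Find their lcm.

For any two positive integers, gcd × lcm equals their product. Hence lcm = 716875 / 25 = 28675.

28675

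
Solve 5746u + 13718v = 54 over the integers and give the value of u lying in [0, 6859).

Euclid: 13718 = 2·5746 + 2226; 5746 = 2·2226 + 1294; 2226 = 1·1294 + 932; 1294 = 1·932 + 362; 932 = 2·362 + 208; 362 = 1·208 + 154; 208 = 1·154 + 54; 154 = 2·54 + 46; 54 = 1·46 + 8; 46 = 5·8 + 6; 8 = 1·6 + 2; 6 = 3·2 + 0 → gcd = 2; 54 = 2·27.
Back-substitution yields 5746·(-1781) + 13718·(746) = 2, so one solution is u = -1781·27 = -48087, v = 746·27 = 20142.
Solutions in u differ by 13718/2 = 6859; the one in [0, 6859) is -48087 mod 6859 = 6785.

6785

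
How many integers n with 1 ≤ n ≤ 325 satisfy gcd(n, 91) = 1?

Prime factors of 91: 7, 13. Count integers ≤ 325 divisible by none of them.
By inclusion–exclusion: 325 − ⌊325/7⌋ − ⌊325/13⌋ + ⌊325/91⌋ = 257.

257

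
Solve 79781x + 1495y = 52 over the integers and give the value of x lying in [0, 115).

22

gcd(79781, 1495) = 13 (Euclid: 79781 = 53·1495 + 546; 1495 = 2·546 + 403; 546 = 1·403 + 143; 403 = 2·143 + 117; 143 = 1·117 + 26; 117 = 4·26 + 13; 26 = 2·13 + 0), and 13 | 52.
Extended Euclid: 79781·(-52) + 1495·(2775) = 13. Scale by 4: x₀ = -208.
General solution x = x₀ + 115t; reducing mod 115 gives x = 22 (and y = -1174).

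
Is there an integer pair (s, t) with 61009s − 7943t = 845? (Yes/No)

By Bézout, 61009s − 7943t = 845 has integer solutions iff gcd(61009, 7943) | 845.
Euclid: 61009 = 7·7943 + 5408; 7943 = 1·5408 + 2535; 5408 = 2·2535 + 338; 2535 = 7·338 + 169; 338 = 2·169 + 0. gcd = 169; 845 mod 169 = 0. Yes.

Yes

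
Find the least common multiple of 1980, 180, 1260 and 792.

1980 = 2² · 3² · 5 · 11; 180 = 2² · 3² · 5; 1260 = 2² · 3² · 5 · 7; 792 = 2³ · 3² · 11
lcm takes max exponent of each prime: 2³ · 3² · 5 · 7 · 11 = 27720

27720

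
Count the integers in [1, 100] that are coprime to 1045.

Prime factors of 1045: 5, 11, 19. Count integers ≤ 100 divisible by none of them.
By inclusion–exclusion: 100 − ⌊100/5⌋ − ⌊100/11⌋ − ⌊100/19⌋ + ⌊100/55⌋ + ⌊100/95⌋ + ⌊100/209⌋ − ⌊100/1045⌋ = 68.

68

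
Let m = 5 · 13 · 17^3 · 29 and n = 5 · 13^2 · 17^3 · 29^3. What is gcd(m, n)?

min exponent per shared prime: 5 · 13 · 17^3 · 29 = 9261005

9261005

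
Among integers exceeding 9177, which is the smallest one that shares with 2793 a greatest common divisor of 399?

9576

gcd(m, 2793) = 399 forces 399 | m; write m = 399s. Then gcd(399s, 399·7) = 399·gcd(s, 7), so need gcd(s, 7) = 1.
399s > 9177 gives s ≥ 24. The least s ≥ 24 coprime to 7 is 24, so m = 399·24 = 9576.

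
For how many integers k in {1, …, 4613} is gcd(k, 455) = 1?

2919

455 = 5·7·13. Inclusion–exclusion on these primes:
4613 − ⌊4613/5⌋ − ⌊4613/7⌋ − ⌊4613/13⌋ + ⌊4613/35⌋ + ⌊4613/65⌋ + ⌊4613/91⌋ − ⌊4613/455⌋ = 2919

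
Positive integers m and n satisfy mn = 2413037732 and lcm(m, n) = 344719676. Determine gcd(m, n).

7

From gcd × lcm = mn: gcd = 2413037732 / 344719676 = 7.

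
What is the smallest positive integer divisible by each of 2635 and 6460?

200260

2635 = 5 · 17 · 31; 6460 = 2² · 5 · 17 · 19
max exponents: 2² · 5 · 17 · 19 · 31 = 200260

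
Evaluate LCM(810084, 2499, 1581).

1230517596

lcm(810084, 2499) = 810084·2499/gcd = 2024399916/51 = 39694116
lcm(39694116, 1581) = 39694116·1581/gcd = 62756397396/51 = 1230517596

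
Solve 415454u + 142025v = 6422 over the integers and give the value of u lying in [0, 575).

gcd(415454, 142025) = 247 (Euclid: 415454 = 2·142025 + 131404; 142025 = 1·131404 + 10621; 131404 = 12·10621 + 3952; 10621 = 2·3952 + 2717; 3952 = 1·2717 + 1235; 2717 = 2·1235 + 247; 1235 = 5·247 + 0), and 247 | 6422.
Extended Euclid: 415454·(-107) + 142025·(313) = 247. Scale by 26: u₀ = -2782.
General solution u = u₀ + 575t; reducing mod 575 gives u = 93 (and v = -272).

93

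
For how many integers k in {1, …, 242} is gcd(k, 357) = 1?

Prime factors of 357: 3, 7, 17. Count integers ≤ 242 divisible by none of them.
By inclusion–exclusion: 242 − ⌊242/3⌋ − ⌊242/7⌋ − ⌊242/17⌋ + ⌊242/21⌋ + ⌊242/51⌋ + ⌊242/119⌋ − ⌊242/357⌋ = 131.

131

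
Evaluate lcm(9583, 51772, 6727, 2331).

613005382332

9583 = 7 · 37²; 51772 = 2² · 7 · 43²; 6727 = 7 · 31²; 2331 = 3² · 7 · 37
lcm takes max exponent of each prime: 2² · 3² · 7 · 31² · 37² · 43² = 613005382332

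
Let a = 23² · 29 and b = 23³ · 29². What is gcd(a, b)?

15341

min exponent per shared prime: 23² · 29 = 15341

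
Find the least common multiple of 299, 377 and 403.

268801

299 = 13 · 23; 377 = 13 · 29; 403 = 13 · 31
lcm takes max exponent of each prime: 13 · 23 · 29 · 31 = 268801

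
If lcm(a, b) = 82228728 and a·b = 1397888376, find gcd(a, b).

gcd·lcm = product, so gcd = 1397888376/82228728 = 17.

17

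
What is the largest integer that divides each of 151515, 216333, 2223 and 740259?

117

151515 = 3² · 5 · 7 · 13 · 37; 216333 = 3² · 13 · 43²; 2223 = 3² · 13 · 19; 740259 = 3⁴ · 13 · 19 · 37
gcd takes min exponent of each prime: 3² · 13 = 117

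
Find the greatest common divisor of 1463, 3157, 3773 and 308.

77

gcd(1463, 3157): 3157 = 2·1463 + 231; 1463 = 6·231 + 77; 231 = 3·77 + 0 → 77
gcd(77, 3773): 3773 = 49·77 + 0 → 77
gcd(77, 308): 308 = 4·77 + 0 → 77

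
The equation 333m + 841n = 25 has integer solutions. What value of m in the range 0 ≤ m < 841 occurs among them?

Reduce mod 841: 333m ≡ 25 (mod 841). With g = gcd(333, 841) = 1 dividing 25, divide through: 333m ≡ 25 (mod 841).
Since gcd(333, 841) = 1, m ≡ 25·(333)⁻¹ ≡ 240 (mod 841). Smallest non-negative: 240.

240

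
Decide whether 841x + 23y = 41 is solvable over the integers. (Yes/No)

Yes

By Bézout, 841x + 23y = 41 has integer solutions iff gcd(841, 23) | 41.
Euclid: 841 = 36·23 + 13; 23 = 1·13 + 10; 13 = 1·10 + 3; 10 = 3·3 + 1; 3 = 3·1 + 0. gcd = 1; 41 mod 1 = 0. Yes.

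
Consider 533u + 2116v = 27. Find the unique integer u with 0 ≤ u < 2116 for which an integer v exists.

139

Reduce mod 2116: 533u ≡ 27 (mod 2116). With g = gcd(533, 2116) = 1 dividing 27, divide through: 533u ≡ 27 (mod 2116).
Since gcd(533, 2116) = 1, u ≡ 27·(533)⁻¹ ≡ 139 (mod 2116). Smallest non-negative: 139.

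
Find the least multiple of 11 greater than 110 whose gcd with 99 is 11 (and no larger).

121

99 = 11·9. Any x with gcd(x, 99) = 11 is a multiple of 11, say 11s, with s coprime to 9.
Need s > 110/11, so s ≥ 11. First s ≥ 11 with gcd(s, 9) = 1 is s = 11. Thus x = 11·11 = 121.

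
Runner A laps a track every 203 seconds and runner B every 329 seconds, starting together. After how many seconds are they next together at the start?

203 = 7 · 29; 329 = 7 · 47
max exponents: 7 · 29 · 47 = 9541

9541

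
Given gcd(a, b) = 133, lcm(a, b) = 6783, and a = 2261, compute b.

a·b = gcd·lcm = 133·6783 = 902139, so b = 902139/2261 = 399.

399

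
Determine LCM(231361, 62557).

14473250077

gcd first: 231361 = 3·62557 + 43690; 62557 = 1·43690 + 18867; 43690 = 2·18867 + 5956; 18867 = 3·5956 + 999; 5956 = 5·999 + 961; 999 = 1·961 + 38; 961 = 25·38 + 11; 38 = 3·11 + 5; 11 = 2·5 + 1; 5 = 5·1 + 0 → gcd = 1
lcm = 231361·62557/gcd = 14473250077/1 = 14473250077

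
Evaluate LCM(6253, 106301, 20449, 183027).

13930001943

6253 = 13² · 37; 106301 = 13² · 17 · 37; 20449 = 11² · 13²; 183027 = 3 · 13² · 19²
lcm takes max exponent of each prime: 3 · 11² · 13² · 17 · 19² · 37 = 13930001943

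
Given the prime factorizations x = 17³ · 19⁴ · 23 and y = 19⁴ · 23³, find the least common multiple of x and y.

max exponent per prime: 17³ · 19⁴ · 23³ = 7790129477191

7790129477191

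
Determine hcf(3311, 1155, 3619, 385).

77

gcd(3311, 1155): 3311 = 2·1155 + 1001; 1155 = 1·1001 + 154; 1001 = 6·154 + 77; 154 = 2·77 + 0 → 77
gcd(77, 3619): 3619 = 47·77 + 0 → 77
gcd(77, 385): 385 = 5·77 + 0 → 77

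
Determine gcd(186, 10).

186 = 2 · 3 · 31
10 = 2 · 5
Common: 2 = 2

2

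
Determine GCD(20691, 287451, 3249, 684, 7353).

171

gcd(20691, 287451): 287451 = 13·20691 + 18468; 20691 = 1·18468 + 2223; 18468 = 8·2223 + 684; 2223 = 3·684 + 171; 684 = 4·171 + 0 → 171
gcd(171, 3249): 3249 = 19·171 + 0 → 171
gcd(171, 684): 684 = 4·171 + 0 → 171
gcd(171, 7353): 7353 = 43·171 + 0 → 171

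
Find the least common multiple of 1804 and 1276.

gcd first: 1804 = 1·1276 + 528; 1276 = 2·528 + 220; 528 = 2·220 + 88; 220 = 2·88 + 44; 88 = 2·44 + 0 → gcd = 44
lcm = 1804·1276/gcd = 2301904/44 = 52316

52316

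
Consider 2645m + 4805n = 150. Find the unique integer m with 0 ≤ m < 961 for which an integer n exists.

387

Reduce mod 4805: 2645m ≡ 150 (mod 4805). With g = gcd(2645, 4805) = 5 dividing 150, divide through: 529m ≡ 30 (mod 961).
Since gcd(529, 961) = 1, m ≡ 30·(529)⁻¹ ≡ 387 (mod 961). Smallest non-negative: 387.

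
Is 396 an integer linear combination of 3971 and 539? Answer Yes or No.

Yes

By Bézout, 3971p + 539q = 396 has integer solutions iff gcd(3971, 539) | 396.
Euclid: 3971 = 7·539 + 198; 539 = 2·198 + 143; 198 = 1·143 + 55; 143 = 2·55 + 33; 55 = 1·33 + 22; 33 = 1·22 + 11; 22 = 2·11 + 0. gcd = 11; 396 mod 11 = 0. Yes.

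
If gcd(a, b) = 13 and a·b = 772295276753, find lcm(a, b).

For any two positive integers, gcd × lcm equals their product. Hence lcm = 772295276753 / 13 = 59407328981.

59407328981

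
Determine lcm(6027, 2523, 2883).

4871027427

6027 = 3 · 7² · 41; 2523 = 3 · 29²; 2883 = 3 · 31²
lcm takes max exponent of each prime: 3 · 7² · 29² · 31² · 41 = 4871027427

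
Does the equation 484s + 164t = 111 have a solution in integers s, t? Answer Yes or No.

No

By Bézout, 484s + 164t = 111 has integer solutions iff gcd(484, 164) | 111.
Euclid: 484 = 2·164 + 156; 164 = 1·156 + 8; 156 = 19·8 + 4; 8 = 2·4 + 0. gcd = 4; 111 mod 4 = 3. No.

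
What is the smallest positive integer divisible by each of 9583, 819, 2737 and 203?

9583 = 7 · 37²; 819 = 3² · 7 · 13; 2737 = 7 · 17 · 23; 203 = 7 · 29
lcm takes max exponent of each prime: 3² · 7 · 13 · 17 · 23 · 29 · 37² = 12713411529

12713411529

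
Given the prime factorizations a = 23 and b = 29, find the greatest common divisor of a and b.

min exponent per shared prime: (none) = 1

1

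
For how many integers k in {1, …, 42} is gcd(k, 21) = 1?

24

Prime factors of 21: 3, 7. Count integers ≤ 42 divisible by none of them.
By inclusion–exclusion: 42 − ⌊42/3⌋ − ⌊42/7⌋ + ⌊42/21⌋ = 24.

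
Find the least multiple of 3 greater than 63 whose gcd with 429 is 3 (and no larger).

429 = 3·143. Any m with gcd(m, 429) = 3 is a multiple of 3, say 3s, with s coprime to 143.
Need s > 63/3, so s ≥ 22. First s ≥ 22 with gcd(s, 143) = 1 is s = 23. Thus m = 3·23 = 69.

69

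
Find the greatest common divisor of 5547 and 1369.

5547 = 3 · 43²
1369 = 37²
Common: 1 = 1

1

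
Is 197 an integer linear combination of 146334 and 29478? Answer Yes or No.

By Bézout, 146334m − 29478n = 197 has integer solutions iff gcd(146334, 29478) | 197.
Euclid: 146334 = 4·29478 + 28422; 29478 = 1·28422 + 1056; 28422 = 26·1056 + 966; 1056 = 1·966 + 90; 966 = 10·90 + 66; 90 = 1·66 + 24; 66 = 2·24 + 18; 24 = 1·18 + 6; 18 = 3·6 + 0. gcd = 6; 197 mod 6 = 5. No.

No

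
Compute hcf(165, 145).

5

165 = 3 · 5 · 11
145 = 5 · 29
Common: 5 = 5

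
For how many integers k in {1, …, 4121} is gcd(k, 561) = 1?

Prime factors of 561: 3, 11, 17. Count integers ≤ 4121 divisible by none of them.
By inclusion–exclusion: 4121 − ⌊4121/3⌋ − ⌊4121/11⌋ − ⌊4121/17⌋ + ⌊4121/33⌋ + ⌊4121/51⌋ + ⌊4121/187⌋ − ⌊4121/561⌋ = 2351.

2351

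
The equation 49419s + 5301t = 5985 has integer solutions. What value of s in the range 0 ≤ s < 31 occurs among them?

19

Reduce mod 5301: 49419s ≡ 5985 (mod 5301). With g = gcd(49419, 5301) = 171 dividing 5985, divide through: 289s ≡ 35 (mod 31).
Since gcd(289, 31) = 1, s ≡ 35·(289)⁻¹ ≡ 19 (mod 31). Smallest non-negative: 19.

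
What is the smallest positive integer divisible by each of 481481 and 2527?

481481 = 7 · 11 · 13² · 37; 2527 = 7 · 19²
max exponents: 7 · 11 · 13² · 19² · 37 = 173814641

173814641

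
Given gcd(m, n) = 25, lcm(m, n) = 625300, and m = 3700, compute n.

m·n = gcd·lcm = 25·625300 = 15632500, so n = 15632500/3700 = 4225.

4225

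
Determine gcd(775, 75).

25

Euclid: 775 = 10·75 + 25; 75 = 3·25 + 0. Last nonzero remainder: 25.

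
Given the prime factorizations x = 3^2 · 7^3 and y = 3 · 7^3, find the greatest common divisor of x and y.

1029

min exponent per shared prime: 3 · 7^3 = 1029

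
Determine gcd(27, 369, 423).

gcd(27, 369): 369 = 13·27 + 18; 27 = 1·18 + 9; 18 = 2·9 + 0 → 9
gcd(9, 423): 423 = 47·9 + 0 → 9

9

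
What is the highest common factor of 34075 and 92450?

Euclid: 92450 = 2·34075 + 24300; 34075 = 1·24300 + 9775; 24300 = 2·9775 + 4750; 9775 = 2·4750 + 275; 4750 = 17·275 + 75; 275 = 3·75 + 50; 75 = 1·50 + 25; 50 = 2·25 + 0. Last nonzero remainder: 25.

25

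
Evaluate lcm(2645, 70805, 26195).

196231171955

lcm(2645, 70805) = 2645·70805/gcd = 187279225/5 = 37455845
lcm(37455845, 26195) = 37455845·26195/gcd = 981155859775/5 = 196231171955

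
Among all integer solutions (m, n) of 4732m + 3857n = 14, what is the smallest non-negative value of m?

432

Reduce mod 3857: 4732m ≡ 14 (mod 3857). With g = gcd(4732, 3857) = 7 dividing 14, divide through: 676m ≡ 2 (mod 551).
Since gcd(676, 551) = 1, m ≡ 2·(676)⁻¹ ≡ 432 (mod 551). Smallest non-negative: 432.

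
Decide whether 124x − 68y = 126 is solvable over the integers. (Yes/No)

No

By Bézout, 124x − 68y = 126 has integer solutions iff gcd(124, 68) | 126.
Euclid: 124 = 1·68 + 56; 68 = 1·56 + 12; 56 = 4·12 + 8; 12 = 1·8 + 4; 8 = 2·4 + 0. gcd = 4; 126 mod 4 = 2. No.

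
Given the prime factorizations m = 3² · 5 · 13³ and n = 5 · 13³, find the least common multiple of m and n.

98865

max exponent per prime: 3² · 5 · 13³ = 98865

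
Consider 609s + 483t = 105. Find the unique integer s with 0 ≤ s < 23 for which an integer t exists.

Reduce mod 483: 609s ≡ 105 (mod 483). With g = gcd(609, 483) = 21 dividing 105, divide through: 29s ≡ 5 (mod 23).
Since gcd(29, 23) = 1, s ≡ 5·(29)⁻¹ ≡ 20 (mod 23). Smallest non-negative: 20.

20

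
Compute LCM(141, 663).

31161

141 = 3 · 47; 663 = 3 · 13 · 17
max exponents: 3 · 13 · 17 · 47 = 31161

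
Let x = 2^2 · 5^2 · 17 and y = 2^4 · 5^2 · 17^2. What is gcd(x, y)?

min exponent per shared prime: 2^2 · 5^2 · 17 = 1700

1700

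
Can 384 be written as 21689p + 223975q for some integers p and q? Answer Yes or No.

gcd(21689, 223975): 223975 = 10·21689 + 7085; 21689 = 3·7085 + 434; 7085 = 16·434 + 141; 434 = 3·141 + 11; 141 = 12·11 + 9; 11 = 1·9 + 2; 9 = 4·2 + 1; 2 = 2·1 + 0 → 1
1 divides 384, so a solution exists.

Yes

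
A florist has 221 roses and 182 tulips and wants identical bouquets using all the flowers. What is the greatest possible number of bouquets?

221 = 13 · 17
182 = 2 · 7 · 13
Common: 13 = 13

13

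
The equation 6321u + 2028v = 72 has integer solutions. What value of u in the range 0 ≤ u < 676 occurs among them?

Euclid: 6321 = 3·2028 + 237; 2028 = 8·237 + 132; 237 = 1·132 + 105; 132 = 1·105 + 27; 105 = 3·27 + 24; 27 = 1·24 + 3; 24 = 8·3 + 0 → gcd = 3; 72 = 3·24.
Back-substitution yields 6321·(-77) + 2028·(240) = 3, so one solution is u = -77·24 = -1848, v = 240·24 = 5760.
Solutions in u differ by 2028/3 = 676; the one in [0, 676) is -1848 mod 676 = 180.

180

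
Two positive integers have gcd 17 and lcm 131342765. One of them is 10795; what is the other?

a·b = gcd·lcm = 17·131342765 = 2232827005, so b = 2232827005/10795 = 206839.

206839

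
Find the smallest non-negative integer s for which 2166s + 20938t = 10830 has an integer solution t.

Reduce mod 20938: 2166s ≡ 10830 (mod 20938). With g = gcd(2166, 20938) = 722 dividing 10830, divide through: 3s ≡ 15 (mod 29).
Since gcd(3, 29) = 1, s ≡ 15·(3)⁻¹ ≡ 5 (mod 29). Smallest non-negative: 5.

5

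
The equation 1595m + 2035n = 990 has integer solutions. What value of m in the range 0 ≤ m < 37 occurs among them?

Euclid: 2035 = 1·1595 + 440; 1595 = 3·440 + 275; 440 = 1·275 + 165; 275 = 1·165 + 110; 165 = 1·110 + 55; 110 = 2·55 + 0 → gcd = 55; 990 = 55·18.
Back-substitution yields 1595·(-14) + 2035·(11) = 55, so one solution is m = -14·18 = -252, n = 11·18 = 198.
Solutions in m differ by 2035/55 = 37; the one in [0, 37) is -252 mod 37 = 7.

7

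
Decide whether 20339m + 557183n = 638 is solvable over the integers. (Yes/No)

Yes

gcd(20339, 557183): 557183 = 27·20339 + 8030; 20339 = 2·8030 + 4279; 8030 = 1·4279 + 3751; 4279 = 1·3751 + 528; 3751 = 7·528 + 55; 528 = 9·55 + 33; 55 = 1·33 + 22; 33 = 1·22 + 11; 22 = 2·11 + 0 → 11
11 divides 638, so a solution exists.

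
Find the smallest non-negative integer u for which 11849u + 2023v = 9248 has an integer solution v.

3

Reduce mod 2023: 11849u ≡ 9248 (mod 2023). With g = gcd(11849, 2023) = 289 dividing 9248, divide through: 41u ≡ 32 (mod 7).
Since gcd(41, 7) = 1, u ≡ 32·(41)⁻¹ ≡ 3 (mod 7). Smallest non-negative: 3.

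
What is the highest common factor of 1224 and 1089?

1224 = 2³ · 3² · 17
1089 = 3² · 11²
Common: 3² = 9

9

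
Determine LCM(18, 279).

558

gcd first: 279 = 15·18 + 9; 18 = 2·9 + 0 → gcd = 9
lcm = 18·279/gcd = 5022/9 = 558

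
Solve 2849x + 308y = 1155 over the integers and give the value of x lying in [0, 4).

3

gcd(2849, 308) = 77 (Euclid: 2849 = 9·308 + 77; 308 = 4·77 + 0), and 77 | 1155.
Extended Euclid: 2849·(1) + 308·(-9) = 77. Scale by 15: x₀ = 15.
General solution x = x₀ + 4t; reducing mod 4 gives x = 3 (and y = -24).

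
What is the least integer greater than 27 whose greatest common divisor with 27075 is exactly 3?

gcd(k, 27075) = 3 forces 3 | k; write k = 3s. Then gcd(3s, 3·9025) = 3·gcd(s, 9025), so need gcd(s, 9025) = 1.
3s > 27 gives s ≥ 10. The least s ≥ 10 coprime to 9025 is 11, so k = 3·11 = 33.

33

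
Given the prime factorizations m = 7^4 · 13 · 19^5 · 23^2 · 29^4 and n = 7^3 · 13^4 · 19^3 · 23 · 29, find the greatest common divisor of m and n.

min exponent per shared prime: 7^3 · 13 · 19^3 · 23 · 29 = 20399715427

20399715427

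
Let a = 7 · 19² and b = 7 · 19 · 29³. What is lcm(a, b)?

61631003

max exponent per prime: 7 · 19² · 29³ = 61631003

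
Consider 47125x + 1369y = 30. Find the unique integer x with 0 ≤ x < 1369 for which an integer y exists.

Reduce mod 1369: 47125x ≡ 30 (mod 1369). With g = gcd(47125, 1369) = 1 dividing 30, divide through: 47125x ≡ 30 (mod 1369).
Since gcd(47125, 1369) = 1, x ≡ 30·(47125)⁻¹ ≡ 1213 (mod 1369). Smallest non-negative: 1213.

1213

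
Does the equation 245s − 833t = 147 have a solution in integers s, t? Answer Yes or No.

Yes

gcd(245, 833): 833 = 3·245 + 98; 245 = 2·98 + 49; 98 = 2·49 + 0 → 49
49 divides 147, so a solution exists.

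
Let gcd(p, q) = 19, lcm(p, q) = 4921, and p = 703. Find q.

Using pq = gcd(p,q)·lcm(p,q) = 19·4921 = 93499, we get q = 93499/703 = 133.

133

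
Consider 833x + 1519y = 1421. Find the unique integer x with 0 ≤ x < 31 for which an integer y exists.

9

gcd(833, 1519) = 49 (Euclid: 1519 = 1·833 + 686; 833 = 1·686 + 147; 686 = 4·147 + 98; 147 = 1·98 + 49; 98 = 2·49 + 0), and 49 | 1421.
Extended Euclid: 833·(11) + 1519·(-6) = 49. Scale by 29: x₀ = 319.
General solution x = x₀ + 31t; reducing mod 31 gives x = 9 (and y = -4).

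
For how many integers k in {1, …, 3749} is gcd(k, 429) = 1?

429 = 3·11·13. Inclusion–exclusion on these primes:
3749 − ⌊3749/3⌋ − ⌊3749/11⌋ − ⌊3749/13⌋ + ⌊3749/33⌋ + ⌊3749/39⌋ + ⌊3749/143⌋ − ⌊3749/429⌋ = 2099

2099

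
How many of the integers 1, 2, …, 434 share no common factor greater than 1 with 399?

Prime factors of 399: 3, 7, 19. Count integers ≤ 434 divisible by none of them.
By inclusion–exclusion: 434 − ⌊434/3⌋ − ⌊434/7⌋ − ⌊434/19⌋ + ⌊434/21⌋ + ⌊434/57⌋ + ⌊434/133⌋ − ⌊434/399⌋ = 235.

235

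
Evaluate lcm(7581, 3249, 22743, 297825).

7581 = 3 · 7 · 19²; 3249 = 3² · 19²; 22743 = 3² · 7 · 19²; 297825 = 3 · 5² · 11 · 19²
lcm takes max exponent of each prime: 3² · 5² · 7 · 11 · 19² = 6254325

6254325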